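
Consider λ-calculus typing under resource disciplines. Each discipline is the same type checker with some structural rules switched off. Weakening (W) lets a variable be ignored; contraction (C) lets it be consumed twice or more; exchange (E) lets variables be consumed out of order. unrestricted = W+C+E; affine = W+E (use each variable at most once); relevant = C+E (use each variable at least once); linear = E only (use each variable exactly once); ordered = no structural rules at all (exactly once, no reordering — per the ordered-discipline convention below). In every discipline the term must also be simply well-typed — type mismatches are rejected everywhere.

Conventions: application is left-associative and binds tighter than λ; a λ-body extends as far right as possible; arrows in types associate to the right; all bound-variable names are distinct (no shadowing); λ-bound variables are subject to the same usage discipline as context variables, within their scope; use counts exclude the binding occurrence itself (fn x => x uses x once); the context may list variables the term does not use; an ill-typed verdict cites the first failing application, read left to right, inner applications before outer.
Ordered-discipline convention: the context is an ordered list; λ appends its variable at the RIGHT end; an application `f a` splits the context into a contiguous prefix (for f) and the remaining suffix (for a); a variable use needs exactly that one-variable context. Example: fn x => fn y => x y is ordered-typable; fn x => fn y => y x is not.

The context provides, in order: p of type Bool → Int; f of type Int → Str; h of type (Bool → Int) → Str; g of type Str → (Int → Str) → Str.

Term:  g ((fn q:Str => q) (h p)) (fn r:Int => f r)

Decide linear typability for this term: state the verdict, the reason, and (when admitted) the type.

yes — single use per variable (p, f, h, g, q, r); term : Str
counts: p=1, f=1, h=1, g=1, q (λ-bound)=1, r (λ-bound)=1
order of uses: g, q, h, p, f, r
typing: ✓ — Str
all disciplines: ordered ✗ · linear ✓ · affine ✓ · relevant ✓ · unrestricted ✓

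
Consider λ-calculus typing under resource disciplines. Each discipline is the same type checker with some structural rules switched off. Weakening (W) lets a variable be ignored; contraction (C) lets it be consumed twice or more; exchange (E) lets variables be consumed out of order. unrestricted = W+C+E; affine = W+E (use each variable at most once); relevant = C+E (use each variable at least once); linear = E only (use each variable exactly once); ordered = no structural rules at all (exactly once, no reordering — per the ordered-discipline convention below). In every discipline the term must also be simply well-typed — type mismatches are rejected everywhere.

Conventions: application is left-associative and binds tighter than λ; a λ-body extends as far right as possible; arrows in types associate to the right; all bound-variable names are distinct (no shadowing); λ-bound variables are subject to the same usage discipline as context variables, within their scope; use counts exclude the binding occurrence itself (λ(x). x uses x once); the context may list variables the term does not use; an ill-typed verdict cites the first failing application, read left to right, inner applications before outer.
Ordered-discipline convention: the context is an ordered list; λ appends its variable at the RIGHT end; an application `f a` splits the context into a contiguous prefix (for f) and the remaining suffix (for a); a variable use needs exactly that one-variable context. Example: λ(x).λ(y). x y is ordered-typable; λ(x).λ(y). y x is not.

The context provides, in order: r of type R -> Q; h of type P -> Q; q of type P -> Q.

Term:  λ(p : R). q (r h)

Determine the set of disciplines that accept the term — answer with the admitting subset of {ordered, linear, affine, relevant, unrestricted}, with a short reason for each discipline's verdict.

admitting disciplines: none
counts: r: 1×; h: 1×; q: 1×; p (bound): 0×
left-to-right use order: q, r, h
typing: ill-typed: an argument P -> Q mismatches the expected R
ordered ✗ (a type mismatch blocks all five)
linear ✗ (the type mismatch rejects it)
affine ✗ (not simply typable)
relevant ✗ (fails simple typing)
unrestricted ✗ (a type mismatch blocks all five)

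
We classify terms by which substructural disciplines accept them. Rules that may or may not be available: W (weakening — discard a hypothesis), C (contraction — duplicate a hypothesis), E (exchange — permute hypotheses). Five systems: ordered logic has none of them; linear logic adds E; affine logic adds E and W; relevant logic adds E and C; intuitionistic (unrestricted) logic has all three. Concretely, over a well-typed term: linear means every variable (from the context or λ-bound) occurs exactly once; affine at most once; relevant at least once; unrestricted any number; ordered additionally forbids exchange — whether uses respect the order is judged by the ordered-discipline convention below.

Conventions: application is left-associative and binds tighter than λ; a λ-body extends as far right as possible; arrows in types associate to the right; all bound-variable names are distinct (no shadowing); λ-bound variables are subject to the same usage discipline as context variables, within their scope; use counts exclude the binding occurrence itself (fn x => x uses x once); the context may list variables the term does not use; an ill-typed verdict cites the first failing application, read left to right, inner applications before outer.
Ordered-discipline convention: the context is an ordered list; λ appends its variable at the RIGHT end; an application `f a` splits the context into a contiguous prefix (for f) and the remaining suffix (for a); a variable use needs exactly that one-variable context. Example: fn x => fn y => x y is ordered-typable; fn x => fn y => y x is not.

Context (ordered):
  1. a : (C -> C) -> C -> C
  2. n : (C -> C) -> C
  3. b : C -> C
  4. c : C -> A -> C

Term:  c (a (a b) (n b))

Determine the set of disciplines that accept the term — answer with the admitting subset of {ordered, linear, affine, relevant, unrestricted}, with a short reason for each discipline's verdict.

accepted by: relevant, unrestricted
use counts: a: 2, n: 1, b: 2, c: 1
use order (left to right): c, a, a, b, n, b
typing: well-typed at A -> C
ordered: ✗, needs contraction — a ×2, b ×2
linear: ✗, needs contraction — a ×2, b ×2
affine: ✗, needs contraction — a ×2, b ×2
relevant: ✓, none of a, n, b, c goes unused
unrestricted: ✓, simply typable at A -> C; W, C, E all held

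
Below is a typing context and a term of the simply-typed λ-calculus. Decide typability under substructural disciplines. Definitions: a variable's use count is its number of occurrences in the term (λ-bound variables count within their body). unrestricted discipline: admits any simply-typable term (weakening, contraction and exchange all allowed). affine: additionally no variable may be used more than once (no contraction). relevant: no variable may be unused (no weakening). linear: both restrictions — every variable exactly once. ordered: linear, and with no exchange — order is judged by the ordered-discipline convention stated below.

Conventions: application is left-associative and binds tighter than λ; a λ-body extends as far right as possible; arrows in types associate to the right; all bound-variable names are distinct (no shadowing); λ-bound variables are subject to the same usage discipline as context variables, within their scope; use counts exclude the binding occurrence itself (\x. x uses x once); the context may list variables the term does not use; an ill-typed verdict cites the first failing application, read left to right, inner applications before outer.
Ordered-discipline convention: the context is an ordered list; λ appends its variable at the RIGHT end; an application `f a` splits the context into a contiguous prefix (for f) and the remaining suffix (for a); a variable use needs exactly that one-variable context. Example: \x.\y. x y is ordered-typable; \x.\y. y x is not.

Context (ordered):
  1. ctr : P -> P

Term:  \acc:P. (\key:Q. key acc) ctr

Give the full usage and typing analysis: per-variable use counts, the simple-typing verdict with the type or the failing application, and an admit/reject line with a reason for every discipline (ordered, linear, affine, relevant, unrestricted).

variable uses: ctr: 1×, acc (λ-bound): 1×, key (λ-bound): 1×
order of uses: key, acc, ctr
typing: ill-typed: non-arrow in function slot: Q
ordered ✗ (fails simple typing)
linear ✗ (a type mismatch blocks all five)
affine ✗ (the type mismatch rejects it)
relevant ✗ (not simply typable)
unrestricted ✗ (fails simple typing)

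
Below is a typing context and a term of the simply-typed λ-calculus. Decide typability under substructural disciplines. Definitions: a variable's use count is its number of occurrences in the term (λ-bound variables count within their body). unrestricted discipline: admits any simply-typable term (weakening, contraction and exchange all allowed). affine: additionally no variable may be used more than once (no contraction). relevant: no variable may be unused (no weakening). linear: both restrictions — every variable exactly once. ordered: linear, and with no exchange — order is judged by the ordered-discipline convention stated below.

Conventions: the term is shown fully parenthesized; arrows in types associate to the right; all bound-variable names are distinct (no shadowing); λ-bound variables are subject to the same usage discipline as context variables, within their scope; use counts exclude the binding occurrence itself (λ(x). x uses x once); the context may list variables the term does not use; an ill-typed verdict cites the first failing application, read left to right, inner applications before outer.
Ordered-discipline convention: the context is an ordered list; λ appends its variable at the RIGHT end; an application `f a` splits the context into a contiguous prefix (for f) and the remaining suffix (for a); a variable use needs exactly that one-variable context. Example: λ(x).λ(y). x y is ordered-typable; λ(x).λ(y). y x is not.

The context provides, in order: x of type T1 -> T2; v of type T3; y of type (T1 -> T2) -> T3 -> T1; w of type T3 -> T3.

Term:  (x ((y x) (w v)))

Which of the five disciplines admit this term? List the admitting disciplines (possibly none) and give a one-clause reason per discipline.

admitting disciplines: relevant, unrestricted
use counts: x: 2, v: 1, y: 1, w: 1
uses in reading order: x, y, x, w, v
typing: the term checks, with type T2
ordered: ✗ — needs contraction — x ×2
linear: ✗ — needs contraction — x ×2
affine: ✗ — needs contraction — x ×2
relevant: ✓ — x, v, y, w: all used, weakening unneeded
unrestricted: ✓ — simply typable at T2; W, C, E all held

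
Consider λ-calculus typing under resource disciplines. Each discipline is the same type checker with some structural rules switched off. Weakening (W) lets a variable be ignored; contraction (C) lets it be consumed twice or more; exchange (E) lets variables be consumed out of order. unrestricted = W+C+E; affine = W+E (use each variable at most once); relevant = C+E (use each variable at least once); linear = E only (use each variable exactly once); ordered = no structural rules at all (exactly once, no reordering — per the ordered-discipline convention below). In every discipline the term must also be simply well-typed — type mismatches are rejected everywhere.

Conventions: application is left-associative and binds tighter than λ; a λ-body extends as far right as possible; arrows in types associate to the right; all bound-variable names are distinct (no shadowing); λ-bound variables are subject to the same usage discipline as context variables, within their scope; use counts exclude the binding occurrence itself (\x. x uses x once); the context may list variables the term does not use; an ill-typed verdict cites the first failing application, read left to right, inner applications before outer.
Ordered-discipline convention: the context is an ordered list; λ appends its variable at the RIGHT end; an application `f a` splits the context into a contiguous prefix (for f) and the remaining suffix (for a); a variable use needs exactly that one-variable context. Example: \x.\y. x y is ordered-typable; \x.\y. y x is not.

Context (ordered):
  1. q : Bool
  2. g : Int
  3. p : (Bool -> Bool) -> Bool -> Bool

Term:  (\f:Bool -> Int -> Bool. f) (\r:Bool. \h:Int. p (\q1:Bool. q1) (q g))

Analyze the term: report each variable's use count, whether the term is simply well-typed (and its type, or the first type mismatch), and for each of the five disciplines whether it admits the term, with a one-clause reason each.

counts: q=1; g=1; p=1; f [bound]=1; r [bound]=0; h [bound]=0; q1 [bound]=1
uses in reading order: f, p, q1, q, g
typing: ill-typed: non-function type Bool applied to an argument
ordered: ✗ — a type mismatch blocks all five
linear: ✗ — the type mismatch rejects it
affine: ✗ — not simply typable
relevant: ✗ — fails simple typing
unrestricted: ✗ — a type mismatch blocks all five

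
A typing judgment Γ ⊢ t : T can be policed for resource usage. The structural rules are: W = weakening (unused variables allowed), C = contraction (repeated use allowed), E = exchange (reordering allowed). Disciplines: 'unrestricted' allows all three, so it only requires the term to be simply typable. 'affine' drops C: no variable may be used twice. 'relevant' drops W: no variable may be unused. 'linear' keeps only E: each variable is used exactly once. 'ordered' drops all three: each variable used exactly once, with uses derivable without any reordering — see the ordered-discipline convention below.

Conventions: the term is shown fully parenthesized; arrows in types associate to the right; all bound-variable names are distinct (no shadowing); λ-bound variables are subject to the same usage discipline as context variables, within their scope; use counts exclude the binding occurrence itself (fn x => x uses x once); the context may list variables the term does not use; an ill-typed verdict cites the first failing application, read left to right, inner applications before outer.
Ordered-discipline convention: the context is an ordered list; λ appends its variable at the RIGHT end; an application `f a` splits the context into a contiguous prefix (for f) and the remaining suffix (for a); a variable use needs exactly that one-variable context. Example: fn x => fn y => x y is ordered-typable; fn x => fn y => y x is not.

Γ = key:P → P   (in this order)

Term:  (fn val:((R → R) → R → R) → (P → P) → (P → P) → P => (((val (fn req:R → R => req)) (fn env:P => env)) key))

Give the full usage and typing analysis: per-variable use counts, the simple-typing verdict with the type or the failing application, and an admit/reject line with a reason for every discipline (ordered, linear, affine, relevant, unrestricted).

counts: key: 1×, val (λ-bound): 1×, req (λ-bound): 1×, env (λ-bound): 1×
order of uses: val, req, env, key
typing: well-typed — term : (((R → R) → R → R) → (P → P) → (P → P) → P) → P
ordered ✗ (needs exchange: uses follow val, req, env, key)
linear ✓ (single use per variable (key, val, req, env))
affine ✓ (no duplicate uses among key, val, req, env)
relevant ✓ (key, val, req, env: all used, weakening unneeded)
unrestricted ✓ (well-typed at (((R → R) → R → R) → (P → P) → (P → P) → P) → P; no restrictions here)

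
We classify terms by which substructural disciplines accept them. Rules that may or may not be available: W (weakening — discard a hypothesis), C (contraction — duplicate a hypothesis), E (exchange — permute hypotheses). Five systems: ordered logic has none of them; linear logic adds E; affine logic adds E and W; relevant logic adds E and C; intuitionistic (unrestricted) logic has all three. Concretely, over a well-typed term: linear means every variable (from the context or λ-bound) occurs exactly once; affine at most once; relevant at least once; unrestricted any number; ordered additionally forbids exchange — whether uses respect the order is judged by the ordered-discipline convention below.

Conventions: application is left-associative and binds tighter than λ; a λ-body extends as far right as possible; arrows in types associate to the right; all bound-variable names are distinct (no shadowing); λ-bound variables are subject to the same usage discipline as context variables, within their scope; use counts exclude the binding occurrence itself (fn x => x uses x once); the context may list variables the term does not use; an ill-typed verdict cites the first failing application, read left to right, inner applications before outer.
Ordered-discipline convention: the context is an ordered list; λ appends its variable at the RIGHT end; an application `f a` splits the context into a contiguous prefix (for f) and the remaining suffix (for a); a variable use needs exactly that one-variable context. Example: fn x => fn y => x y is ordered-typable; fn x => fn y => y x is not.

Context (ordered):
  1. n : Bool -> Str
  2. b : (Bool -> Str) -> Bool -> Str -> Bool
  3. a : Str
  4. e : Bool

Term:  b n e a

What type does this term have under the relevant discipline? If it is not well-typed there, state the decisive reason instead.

term : Bool
use counts: n ×1; b ×1; a ×1; e ×1
uses in reading order: b, n, e, a
typing: the term checks, with type Bool
all disciplines: ordered ✗ · linear ✓ · affine ✓ · relevant ✓ · unrestricted ✓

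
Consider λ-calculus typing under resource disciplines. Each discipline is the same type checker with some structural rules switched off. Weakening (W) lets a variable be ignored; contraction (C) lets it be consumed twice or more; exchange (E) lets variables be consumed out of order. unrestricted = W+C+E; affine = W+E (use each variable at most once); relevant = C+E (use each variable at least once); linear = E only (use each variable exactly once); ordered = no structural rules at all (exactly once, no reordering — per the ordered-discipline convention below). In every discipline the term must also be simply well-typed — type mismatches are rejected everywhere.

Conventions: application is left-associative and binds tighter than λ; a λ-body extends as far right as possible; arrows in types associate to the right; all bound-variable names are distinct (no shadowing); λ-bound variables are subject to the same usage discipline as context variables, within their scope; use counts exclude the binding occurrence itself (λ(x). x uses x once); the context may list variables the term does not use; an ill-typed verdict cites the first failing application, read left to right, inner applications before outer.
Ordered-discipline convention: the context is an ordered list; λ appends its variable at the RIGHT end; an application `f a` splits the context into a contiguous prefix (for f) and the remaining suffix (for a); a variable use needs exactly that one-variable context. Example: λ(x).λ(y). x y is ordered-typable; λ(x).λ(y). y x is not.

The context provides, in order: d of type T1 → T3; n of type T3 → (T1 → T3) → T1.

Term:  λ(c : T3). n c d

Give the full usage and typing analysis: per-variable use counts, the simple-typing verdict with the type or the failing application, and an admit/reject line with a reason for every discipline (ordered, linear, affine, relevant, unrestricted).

counts: d=1; n=1; c (bound)=1
uses in reading order: n, c, d
typing: ✓ — T3 → T1
ordered: ✗ — no ordered split (uses run n, c, d)
linear: ✓ — each of d, n, c used exactly once
affine: ✓ — no duplicate uses among d, n, c
relevant: ✓ — at least one use each (d, n, c)
unrestricted: ✓ — typability at T3 → T1 is all that's needed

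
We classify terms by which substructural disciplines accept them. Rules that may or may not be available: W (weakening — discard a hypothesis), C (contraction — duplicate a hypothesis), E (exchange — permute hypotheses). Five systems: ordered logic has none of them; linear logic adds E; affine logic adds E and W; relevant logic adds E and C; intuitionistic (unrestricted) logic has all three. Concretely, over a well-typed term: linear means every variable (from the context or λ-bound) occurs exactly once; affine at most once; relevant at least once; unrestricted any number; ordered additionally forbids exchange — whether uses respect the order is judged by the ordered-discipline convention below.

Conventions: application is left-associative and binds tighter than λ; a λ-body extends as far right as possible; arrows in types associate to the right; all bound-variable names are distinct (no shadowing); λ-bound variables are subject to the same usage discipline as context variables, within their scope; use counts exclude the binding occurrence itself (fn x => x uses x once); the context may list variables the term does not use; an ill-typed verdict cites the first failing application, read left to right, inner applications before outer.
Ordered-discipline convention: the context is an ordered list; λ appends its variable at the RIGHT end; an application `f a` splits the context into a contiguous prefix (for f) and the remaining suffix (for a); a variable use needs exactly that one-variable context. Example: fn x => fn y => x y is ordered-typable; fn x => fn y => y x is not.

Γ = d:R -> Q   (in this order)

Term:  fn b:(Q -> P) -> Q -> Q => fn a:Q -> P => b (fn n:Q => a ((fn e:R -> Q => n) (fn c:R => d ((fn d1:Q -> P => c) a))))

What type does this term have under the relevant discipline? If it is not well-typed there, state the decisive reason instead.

not well-typed under relevant — unused: e, d1 — weakening required
variable uses: d=1, b [bound]=1, a [bound]=2, n [bound]=1, e [bound]=0, c [bound]=1, d1 [bound]=0
order of uses: b, a, n, d, c, a
typing: the term checks, with type ((Q -> P) -> Q -> Q) -> (Q -> P) -> Q -> Q
per-discipline verdicts: ordered ✗ | linear ✗ | affine ✗ | relevant ✗ | unrestricted ✓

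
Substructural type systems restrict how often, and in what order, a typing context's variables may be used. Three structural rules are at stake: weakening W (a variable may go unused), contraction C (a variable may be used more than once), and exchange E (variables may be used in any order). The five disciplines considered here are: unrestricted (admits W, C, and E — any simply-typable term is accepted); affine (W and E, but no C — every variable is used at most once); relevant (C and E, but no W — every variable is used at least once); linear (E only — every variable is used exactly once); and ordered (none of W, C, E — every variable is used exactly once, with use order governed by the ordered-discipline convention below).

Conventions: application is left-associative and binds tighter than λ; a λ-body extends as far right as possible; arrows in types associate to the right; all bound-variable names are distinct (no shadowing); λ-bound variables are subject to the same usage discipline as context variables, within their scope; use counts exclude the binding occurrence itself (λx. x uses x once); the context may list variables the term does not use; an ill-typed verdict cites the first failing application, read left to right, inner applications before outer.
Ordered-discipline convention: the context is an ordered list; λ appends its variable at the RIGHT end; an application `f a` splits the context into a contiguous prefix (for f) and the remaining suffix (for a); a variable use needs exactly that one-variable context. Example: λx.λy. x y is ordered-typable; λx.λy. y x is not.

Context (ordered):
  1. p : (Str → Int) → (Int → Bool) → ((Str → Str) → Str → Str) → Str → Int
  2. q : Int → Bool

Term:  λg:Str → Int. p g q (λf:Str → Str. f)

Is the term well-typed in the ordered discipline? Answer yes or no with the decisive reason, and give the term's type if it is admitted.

no — no ordered split (uses run p, g, q, f)
variable uses: p=1, q=1, g (λ-bound)=1, f (λ-bound)=1
use order (left to right): p, g, q, f
typing: ✓ — (Str → Int) → Str → Int
summary: ordered ✗, linear ✓, affine ✓, relevant ✓, unrestricted ✓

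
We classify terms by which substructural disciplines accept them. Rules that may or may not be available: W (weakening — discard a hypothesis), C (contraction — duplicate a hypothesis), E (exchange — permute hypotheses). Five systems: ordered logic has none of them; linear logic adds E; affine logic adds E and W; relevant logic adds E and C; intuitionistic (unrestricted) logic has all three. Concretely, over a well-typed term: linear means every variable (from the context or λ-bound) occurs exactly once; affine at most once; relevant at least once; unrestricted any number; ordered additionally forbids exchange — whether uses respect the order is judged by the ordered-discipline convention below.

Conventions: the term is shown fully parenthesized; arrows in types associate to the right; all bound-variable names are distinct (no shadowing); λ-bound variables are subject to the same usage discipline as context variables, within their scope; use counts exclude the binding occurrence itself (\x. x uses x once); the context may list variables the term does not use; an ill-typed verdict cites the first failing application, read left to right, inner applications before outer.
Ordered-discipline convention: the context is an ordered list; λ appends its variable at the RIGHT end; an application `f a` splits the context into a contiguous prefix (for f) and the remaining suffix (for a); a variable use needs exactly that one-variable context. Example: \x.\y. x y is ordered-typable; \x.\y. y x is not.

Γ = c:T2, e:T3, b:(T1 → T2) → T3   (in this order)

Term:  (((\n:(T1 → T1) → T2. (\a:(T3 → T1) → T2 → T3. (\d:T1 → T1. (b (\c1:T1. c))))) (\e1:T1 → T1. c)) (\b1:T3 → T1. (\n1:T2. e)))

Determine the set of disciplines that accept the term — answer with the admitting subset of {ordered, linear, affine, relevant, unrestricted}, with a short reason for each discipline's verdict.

admitted by: unrestricted
use counts: c=2, e=1, b=1, n (bound)=0, a (bound)=0, d (bound)=0, c1 (bound)=0, e1 (bound)=0, b1 (bound)=0, n1 (bound)=0
order of uses: b, c, c, e
typing: ✓ — (T1 → T1) → T3
ordered ✗ (uses contraction: c ×2; needs weakening: n, a, d, c1, e1, b1, n1 unused)
linear ✗ (uses contraction: c ×2; needs weakening: n, a, d, c1, e1, b1, n1 unused)
affine ✗ (uses contraction: c ×2)
relevant ✗ (needs weakening: n, a, d, c1, e1, b1, n1 unused)
unrestricted ✓ (well-typed at (T1 → T1) → T3; no restrictions here)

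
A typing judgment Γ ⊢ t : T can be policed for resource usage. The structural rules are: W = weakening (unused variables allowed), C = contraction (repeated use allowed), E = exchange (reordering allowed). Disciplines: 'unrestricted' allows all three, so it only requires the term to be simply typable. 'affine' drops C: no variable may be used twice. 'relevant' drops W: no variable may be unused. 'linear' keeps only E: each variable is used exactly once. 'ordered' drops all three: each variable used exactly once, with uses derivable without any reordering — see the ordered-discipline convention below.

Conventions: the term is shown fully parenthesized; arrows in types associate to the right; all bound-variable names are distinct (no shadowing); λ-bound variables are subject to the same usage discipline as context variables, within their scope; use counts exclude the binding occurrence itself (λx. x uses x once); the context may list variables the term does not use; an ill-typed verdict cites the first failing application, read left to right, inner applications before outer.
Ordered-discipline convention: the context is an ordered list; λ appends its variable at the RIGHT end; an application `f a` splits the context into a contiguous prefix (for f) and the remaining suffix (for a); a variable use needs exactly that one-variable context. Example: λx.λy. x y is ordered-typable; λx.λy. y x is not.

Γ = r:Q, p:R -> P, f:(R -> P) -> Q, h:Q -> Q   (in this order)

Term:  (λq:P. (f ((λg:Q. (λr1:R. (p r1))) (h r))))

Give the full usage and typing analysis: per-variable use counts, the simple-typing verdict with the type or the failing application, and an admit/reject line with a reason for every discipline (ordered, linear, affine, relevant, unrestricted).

use counts: r=1, p=1, f=1, h=1, q [bound]=0, g [bound]=0, r1 [bound]=1
order of uses: f, p, r1, h, r
typing: well-typed at P -> Q
ordered: ✗, unused: q, g — weakening required
linear: ✗, unused: q, g — weakening required
affine: ✓, r, p, f, h, q, g, r1: no repeats, contraction unneeded
relevant: ✗, unused: q, g — weakening required
unrestricted: ✓, typability at P -> Q is all that's needed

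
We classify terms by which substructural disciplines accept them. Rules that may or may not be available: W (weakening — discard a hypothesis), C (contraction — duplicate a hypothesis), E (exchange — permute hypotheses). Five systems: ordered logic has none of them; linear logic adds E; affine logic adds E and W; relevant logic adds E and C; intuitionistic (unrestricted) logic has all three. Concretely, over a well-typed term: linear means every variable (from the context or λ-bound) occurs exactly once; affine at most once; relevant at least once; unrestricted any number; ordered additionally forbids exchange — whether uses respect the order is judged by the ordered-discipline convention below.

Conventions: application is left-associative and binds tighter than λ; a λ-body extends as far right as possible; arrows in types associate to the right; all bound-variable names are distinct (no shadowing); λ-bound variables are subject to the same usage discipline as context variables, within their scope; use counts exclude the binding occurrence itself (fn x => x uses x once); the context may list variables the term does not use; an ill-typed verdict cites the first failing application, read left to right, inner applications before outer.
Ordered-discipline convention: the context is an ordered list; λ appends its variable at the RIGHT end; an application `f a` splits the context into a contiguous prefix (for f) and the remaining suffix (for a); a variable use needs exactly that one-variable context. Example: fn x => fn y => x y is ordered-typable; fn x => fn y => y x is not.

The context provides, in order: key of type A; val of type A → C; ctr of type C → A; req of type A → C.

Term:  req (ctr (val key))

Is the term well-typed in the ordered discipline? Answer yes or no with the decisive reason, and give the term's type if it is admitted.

no — use order req, ctr, val, key needs exchange
variable uses: key ×1; val ×1; ctr ×1; req ×1
left-to-right use order: req, ctr, val, key
typing: the term checks, with type C
summary: ordered ✗; linear ✓; affine ✓; relevant ✓; unrestricted ✓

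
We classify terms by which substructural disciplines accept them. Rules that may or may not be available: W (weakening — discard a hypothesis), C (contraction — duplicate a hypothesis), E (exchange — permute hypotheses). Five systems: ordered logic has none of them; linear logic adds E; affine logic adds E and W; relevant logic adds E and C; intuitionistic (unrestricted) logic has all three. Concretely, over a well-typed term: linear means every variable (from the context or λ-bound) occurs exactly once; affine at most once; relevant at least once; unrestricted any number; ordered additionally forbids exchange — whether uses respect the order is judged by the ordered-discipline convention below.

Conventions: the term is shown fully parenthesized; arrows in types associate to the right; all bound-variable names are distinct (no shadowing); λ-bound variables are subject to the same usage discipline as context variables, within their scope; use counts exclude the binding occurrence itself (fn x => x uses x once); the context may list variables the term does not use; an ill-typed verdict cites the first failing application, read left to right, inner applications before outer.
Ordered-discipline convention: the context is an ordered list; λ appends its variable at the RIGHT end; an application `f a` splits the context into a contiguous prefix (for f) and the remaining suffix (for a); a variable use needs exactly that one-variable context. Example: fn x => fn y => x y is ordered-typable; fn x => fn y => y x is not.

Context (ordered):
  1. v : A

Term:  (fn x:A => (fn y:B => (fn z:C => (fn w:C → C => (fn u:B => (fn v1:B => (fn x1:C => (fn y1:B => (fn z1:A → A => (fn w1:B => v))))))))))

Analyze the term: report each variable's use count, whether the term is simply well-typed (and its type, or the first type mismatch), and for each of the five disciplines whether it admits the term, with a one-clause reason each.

counts: v ×1; x (bound) ×0; y (bound) ×0; z (bound) ×0; w (bound) ×0; u (bound) ×0; v1 (bound) ×0; x1 (bound) ×0; y1 (bound) ×0; z1 (bound) ×0; w1 (bound) ×0
use order (left to right): v
typing: ✓ — A → B → C → (C → C) → B → B → C → B → (A → A) → B → A
ordered: ✗ — unused: x, y, z, w, u, v1, x1, y1, z1, w1 — weakening required
linear: ✗ — unused: x, y, z, w, u, v1, x1, y1, z1, w1 — weakening required
affine: ✓ — at most one use each (v, x, y, z, w, u, v1, x1, y1, z1, w1)
relevant: ✗ — unused: x, y, z, w, u, v1, x1, y1, z1, w1 — weakening required
unrestricted: ✓ — type-checks (A → B → C → (C → C) → B → B → C → B → (A → A) → B → A) and nothing is barred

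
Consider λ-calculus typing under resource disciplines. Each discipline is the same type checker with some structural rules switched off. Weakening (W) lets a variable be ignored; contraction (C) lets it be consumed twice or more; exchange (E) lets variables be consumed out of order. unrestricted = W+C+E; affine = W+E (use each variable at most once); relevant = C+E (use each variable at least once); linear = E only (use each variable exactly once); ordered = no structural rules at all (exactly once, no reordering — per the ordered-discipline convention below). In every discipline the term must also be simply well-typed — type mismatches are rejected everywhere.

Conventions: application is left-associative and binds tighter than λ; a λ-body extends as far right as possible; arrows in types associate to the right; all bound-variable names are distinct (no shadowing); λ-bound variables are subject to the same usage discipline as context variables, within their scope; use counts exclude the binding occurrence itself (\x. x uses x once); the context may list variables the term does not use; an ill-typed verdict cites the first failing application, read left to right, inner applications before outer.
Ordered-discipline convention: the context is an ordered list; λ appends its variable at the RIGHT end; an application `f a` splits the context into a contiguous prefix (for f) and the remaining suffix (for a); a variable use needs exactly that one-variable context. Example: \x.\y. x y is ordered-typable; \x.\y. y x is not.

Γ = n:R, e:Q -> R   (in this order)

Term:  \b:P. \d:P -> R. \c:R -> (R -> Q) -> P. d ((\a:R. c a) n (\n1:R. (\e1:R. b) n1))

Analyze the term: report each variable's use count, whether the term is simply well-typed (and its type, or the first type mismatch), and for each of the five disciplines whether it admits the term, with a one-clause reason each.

use counts: n: 1, e: 0, b (bound): 1, d (bound): 1, c (bound): 1, a (bound): 1, n1 (bound): 1, e1 (bound): 0
order of uses: d, c, a, n, b, n1
typing: ill-typed: argument of type R -> P where R -> Q is required
ordered ✗ (the type mismatch rejects it)
linear ✗ (not simply typable)
affine ✗ (fails simple typing)
relevant ✗ (a type mismatch blocks all five)
unrestricted ✗ (the type mismatch rejects it)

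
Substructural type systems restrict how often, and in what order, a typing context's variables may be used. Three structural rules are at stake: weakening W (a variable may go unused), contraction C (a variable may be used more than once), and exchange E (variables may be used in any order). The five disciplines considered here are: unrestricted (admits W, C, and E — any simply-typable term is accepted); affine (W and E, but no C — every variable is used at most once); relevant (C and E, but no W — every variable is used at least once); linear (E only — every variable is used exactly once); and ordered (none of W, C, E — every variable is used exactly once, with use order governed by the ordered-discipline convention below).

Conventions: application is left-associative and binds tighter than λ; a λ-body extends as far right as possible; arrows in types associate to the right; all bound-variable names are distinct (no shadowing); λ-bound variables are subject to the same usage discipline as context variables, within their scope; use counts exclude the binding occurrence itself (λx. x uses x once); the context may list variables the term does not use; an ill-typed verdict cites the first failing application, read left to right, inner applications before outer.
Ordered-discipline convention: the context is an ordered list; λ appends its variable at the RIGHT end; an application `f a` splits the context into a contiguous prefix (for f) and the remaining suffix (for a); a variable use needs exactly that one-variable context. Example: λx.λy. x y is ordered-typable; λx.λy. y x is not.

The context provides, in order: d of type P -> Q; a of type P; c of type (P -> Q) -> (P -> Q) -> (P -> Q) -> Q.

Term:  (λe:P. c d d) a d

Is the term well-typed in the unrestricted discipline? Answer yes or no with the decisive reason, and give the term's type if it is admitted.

yes — simply typable at Q; W, C, E all held; term : Q
variable uses: d: 3; a: 1; c: 1; e [bound]: 0
uses in reading order: c, d, d, a, d
typing: ✓ — Q
summary: ordered ✗, linear ✗, affine ✗, relevant ✗, unrestricted ✓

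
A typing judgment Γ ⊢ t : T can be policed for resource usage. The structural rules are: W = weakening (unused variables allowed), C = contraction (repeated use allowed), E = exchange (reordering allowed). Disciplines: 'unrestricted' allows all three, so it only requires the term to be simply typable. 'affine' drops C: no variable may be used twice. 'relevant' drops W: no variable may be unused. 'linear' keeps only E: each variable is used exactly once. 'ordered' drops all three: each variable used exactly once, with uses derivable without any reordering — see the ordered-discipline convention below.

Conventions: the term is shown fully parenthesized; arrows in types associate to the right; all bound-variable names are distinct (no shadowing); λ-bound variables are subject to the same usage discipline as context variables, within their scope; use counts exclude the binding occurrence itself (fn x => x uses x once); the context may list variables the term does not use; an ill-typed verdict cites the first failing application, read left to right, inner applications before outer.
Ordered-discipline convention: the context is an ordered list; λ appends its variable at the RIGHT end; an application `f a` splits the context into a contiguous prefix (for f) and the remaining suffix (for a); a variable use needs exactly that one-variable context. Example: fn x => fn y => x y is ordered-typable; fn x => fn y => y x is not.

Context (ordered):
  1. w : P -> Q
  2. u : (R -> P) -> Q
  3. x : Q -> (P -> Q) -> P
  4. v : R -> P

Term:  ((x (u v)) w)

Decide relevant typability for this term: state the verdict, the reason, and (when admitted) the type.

yes — none of w, u, x, v goes unused; term : P
variable uses: w: 1, u: 1, x: 1, v: 1
left-to-right use order: x, u, v, w
typing: well-typed at P
summary: ordered ✗ | linear ✓ | affine ✓ | relevant ✓ | unrestricted ✓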